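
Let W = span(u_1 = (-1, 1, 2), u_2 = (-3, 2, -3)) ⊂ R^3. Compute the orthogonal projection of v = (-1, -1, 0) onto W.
proj_W(v) = (-19/131, 13/131, -16/131)

Set up U = [u_1 | ... | u_2] ∈ R^(3×2). The projector onto W = col(U) is P = U (U^T U)^(-1) U^T.
Compute U^T U =
  [6, -1]
  [-1, 22],
and U^T v = (0, 1).
Solve U^T U · c = U^T v for the coefficients: c = (1/131, 6/131). The projection is proj_W(v) = U c.
Check: (v - proj_W(v)) · u_1 = 0  (should be 0).
Check: (v - proj_W(v)) · u_2 = 0  (should be 0).
Result: proj_W(v) = (-19/131, 13/131, -16/131).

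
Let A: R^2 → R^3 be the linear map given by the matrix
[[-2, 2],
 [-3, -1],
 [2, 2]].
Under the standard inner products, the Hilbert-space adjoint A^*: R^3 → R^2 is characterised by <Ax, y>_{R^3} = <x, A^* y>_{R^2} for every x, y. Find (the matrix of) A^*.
A^* = A^T =
[[-2, -3, 2],
 [2, -1, 2]]

For real matrices with standard dot products, the defining identity <Ax, y> = <x, A^* y> gives (Ax)^T y = x^T (A^*) y, i.e. x^T A^T y = x^T (A^*) y. Since this holds for all x, y, we must have A^* = A^T. Therefore
A^* =
[[-2, -3, 2],
 [2, -1, 2]].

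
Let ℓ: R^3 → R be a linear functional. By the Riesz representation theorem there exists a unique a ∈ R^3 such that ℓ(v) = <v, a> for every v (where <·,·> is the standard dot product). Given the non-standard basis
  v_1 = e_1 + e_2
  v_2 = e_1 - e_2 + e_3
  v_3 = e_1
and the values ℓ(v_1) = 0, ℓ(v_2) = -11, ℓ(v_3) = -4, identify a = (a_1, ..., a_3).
a = (-4, 4, -3)

Write a = (a_1, ..., a_3) in the standard basis. For each basis vector v_i, ℓ(v_i) = <v_i, a> is a linear equation in the a_j's. Collect the n equations into a matrix system V a = ℓ, where row i of V is v_i (expressed in the standard basis). Since V is invertible (lower-triangular with 1s on the diagonal, up to permutation), solve by back-substitution:
  V =
[[1, 1, 0],
 [1, -1, 1],
 [1, 0, 0]]
  V a = (0, -11, -4)
Solving gives a = (-4, 4, -3).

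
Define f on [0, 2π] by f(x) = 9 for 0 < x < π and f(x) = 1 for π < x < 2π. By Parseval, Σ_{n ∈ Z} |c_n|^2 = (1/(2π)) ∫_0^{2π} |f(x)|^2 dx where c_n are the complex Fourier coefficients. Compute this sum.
Σ |c_n|^2 = 41

Parseval equates the L^2 energy of f (normalised by 1/(2π)) with the ℓ^2 sum of its Fourier coefficients: (1/(2π)) ∫_0^{2π} |f|^2 = Σ |c_n|^2.
Compute the left side: (1/(2π)) [∫_0^π 9^2 dx + ∫_π^{2π} 1^2 dx] = (1/(2π)) · (81π + 1π) = (81 + 1)/2 = 41.
So Σ_{n ∈ Z} |c_n|^2 = 41.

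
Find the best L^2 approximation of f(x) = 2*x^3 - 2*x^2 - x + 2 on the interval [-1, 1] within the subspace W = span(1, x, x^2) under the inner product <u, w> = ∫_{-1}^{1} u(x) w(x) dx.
g(x) = -2*x^2 + x/5 + 2

The best approximation g ∈ W is the orthogonal projection of f onto W. Writing g = a_0 + a_1 x + a_2 x^2, the coefficients solve the normal equations G · a = b where
  G_{ij} = <φ_i, φ_j> and b_i = <f, φ_i>, with φ_0 = 1, φ_1 = x, φ_2 = x^2.
G =
  [2, 0, 2/3]
  [0, 2/3, 0]
  [2/3, 0, 2/5],
b = (8/3, 2/15, 8/15).
Solving gives a_0 = 2, a_1 = 1/5, a_2 = -2, so
  g(x) = -2*x^2 + x/5 + 2.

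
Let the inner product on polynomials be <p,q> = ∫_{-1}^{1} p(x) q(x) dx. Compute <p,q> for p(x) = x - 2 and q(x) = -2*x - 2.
<p,q> = 20/3

Expand the product: p(x)·q(x) = -2*x^2 + 2*x + 4.
∫_{-1}^{1} of each monomial x^k gives [2/(k+1) if k even, 0 if k odd]. Integrating term-by-term (or equivalently evaluating the antiderivative F(x) = -2*x^3/3 + x^2 + 4*x at the endpoints):
  F(1) − F(−1) = 13/3 − (-7/3) = 20/3.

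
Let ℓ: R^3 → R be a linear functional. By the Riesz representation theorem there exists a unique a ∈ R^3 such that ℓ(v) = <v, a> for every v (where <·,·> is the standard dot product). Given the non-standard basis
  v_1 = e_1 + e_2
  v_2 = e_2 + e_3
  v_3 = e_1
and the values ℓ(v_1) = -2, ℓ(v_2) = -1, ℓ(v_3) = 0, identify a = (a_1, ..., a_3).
a = (0, -2, 1)

Write a = (a_1, ..., a_3) in the standard basis. For each basis vector v_i, ℓ(v_i) = <v_i, a> is a linear equation in the a_j's. Collect the n equations into a matrix system V a = ℓ, where row i of V is v_i (expressed in the standard basis). Since V is invertible (lower-triangular with 1s on the diagonal, up to permutation), solve by back-substitution:
  V =
[[1, 1, 0],
 [0, 1, 1],
 [1, 0, 0]]
  V a = (-2, -1, 0)
Solving gives a = (0, -2, 1).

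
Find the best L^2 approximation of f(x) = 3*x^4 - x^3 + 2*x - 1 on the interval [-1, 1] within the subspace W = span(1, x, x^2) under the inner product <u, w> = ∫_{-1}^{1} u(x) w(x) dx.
g(x) = 18*x^2/7 + 7*x/5 - 44/35

The best approximation g ∈ W is the orthogonal projection of f onto W. Writing g = a_0 + a_1 x + a_2 x^2, the coefficients solve the normal equations G · a = b where
  G_{ij} = <φ_i, φ_j> and b_i = <f, φ_i>, with φ_0 = 1, φ_1 = x, φ_2 = x^2.
G =
  [2, 0, 2/3]
  [0, 2/3, 0]
  [2/3, 0, 2/5],
b = (-4/5, 14/15, 4/21).
Solving gives a_0 = -44/35, a_1 = 7/5, a_2 = 18/7, so
  g(x) = 18*x^2/7 + 7*x/5 - 44/35.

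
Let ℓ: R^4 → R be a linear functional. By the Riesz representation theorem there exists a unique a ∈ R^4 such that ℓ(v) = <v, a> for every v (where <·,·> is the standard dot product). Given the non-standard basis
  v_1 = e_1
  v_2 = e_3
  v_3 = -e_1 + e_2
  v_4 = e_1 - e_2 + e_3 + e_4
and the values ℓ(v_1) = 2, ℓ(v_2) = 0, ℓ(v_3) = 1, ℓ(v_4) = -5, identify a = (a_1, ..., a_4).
a = (2, 3, 0, -4)

Write a = (a_1, ..., a_4) in the standard basis. For each basis vector v_i, ℓ(v_i) = <v_i, a> is a linear equation in the a_j's. Collect the n equations into a matrix system V a = ℓ, where row i of V is v_i (expressed in the standard basis). Since V is invertible (lower-triangular with 1s on the diagonal, up to permutation), solve by back-substitution:
  V =
[[1, 0, 0, 0],
 [0, 0, 1, 0],
 [-1, 1, 0, 0],
 [1, -1, 1, 1]]
  V a = (2, 0, 1, -5)
Solving gives a = (2, 3, 0, -4).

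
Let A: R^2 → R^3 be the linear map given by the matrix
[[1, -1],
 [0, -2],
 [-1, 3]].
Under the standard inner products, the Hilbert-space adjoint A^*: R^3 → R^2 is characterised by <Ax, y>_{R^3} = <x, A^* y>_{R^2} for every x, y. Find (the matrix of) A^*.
A^* = A^T =
[[1, 0, -1],
 [-1, -2, 3]]

For real matrices with standard dot products, the defining identity <Ax, y> = <x, A^* y> gives (Ax)^T y = x^T (A^*) y, i.e. x^T A^T y = x^T (A^*) y. Since this holds for all x, y, we must have A^* = A^T. Therefore
A^* =
[[1, 0, -1],
 [-1, -2, 3]].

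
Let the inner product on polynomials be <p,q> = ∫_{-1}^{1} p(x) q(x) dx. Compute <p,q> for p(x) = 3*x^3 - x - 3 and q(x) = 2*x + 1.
<p,q> = -74/15

Expand the product: p(x)·q(x) = 6*x^4 + 3*x^3 - 2*x^2 - 7*x - 3.
∫_{-1}^{1} of each monomial x^k gives [2/(k+1) if k even, 0 if k odd]. Integrating term-by-term (or equivalently evaluating the antiderivative F(x) = 6*x^5/5 + 3*x^4/4 - 2*x^3/3 - 7*x^2/2 - 3*x at the endpoints):
  F(1) − F(−1) = -313/60 − (-17/60) = -74/15.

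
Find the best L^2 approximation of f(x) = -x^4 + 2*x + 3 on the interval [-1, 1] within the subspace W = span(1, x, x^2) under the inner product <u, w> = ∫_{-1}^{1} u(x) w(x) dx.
g(x) = -6*x^2/7 + 2*x + 108/35

The best approximation g ∈ W is the orthogonal projection of f onto W. Writing g = a_0 + a_1 x + a_2 x^2, the coefficients solve the normal equations G · a = b where
  G_{ij} = <φ_i, φ_j> and b_i = <f, φ_i>, with φ_0 = 1, φ_1 = x, φ_2 = x^2.
G =
  [2, 0, 2/3]
  [0, 2/3, 0]
  [2/3, 0, 2/5],
b = (28/5, 4/3, 12/7).
Solving gives a_0 = 108/35, a_1 = 2, a_2 = -6/7, so
  g(x) = -6*x^2/7 + 2*x + 108/35.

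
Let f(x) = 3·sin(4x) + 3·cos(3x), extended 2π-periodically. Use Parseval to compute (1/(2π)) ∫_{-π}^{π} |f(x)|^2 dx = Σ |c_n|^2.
Σ |c_n|^2 = 9

Expand |f|^2 and use orthogonality of {sin(nx), cos(mx)} on [-π, π]:
  ∫_{-π}^{π} sin(nx)^2 dx = π, ∫ cos(mx)^2 dx = π, and cross terms integrate to 0.
So ∫_{-π}^{π} f(x)^2 dx = 3^2 · π + 3^2 · π = (9 + 9)π.
Divide by 2π: (9 + 9)/2 = 9.
By Parseval, this equals Σ |c_n|^2.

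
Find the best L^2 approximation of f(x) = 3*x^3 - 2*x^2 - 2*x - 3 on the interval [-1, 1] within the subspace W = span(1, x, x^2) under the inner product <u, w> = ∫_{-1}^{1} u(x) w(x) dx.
g(x) = -2*x^2 - x/5 - 3

The best approximation g ∈ W is the orthogonal projection of f onto W. Writing g = a_0 + a_1 x + a_2 x^2, the coefficients solve the normal equations G · a = b where
  G_{ij} = <φ_i, φ_j> and b_i = <f, φ_i>, with φ_0 = 1, φ_1 = x, φ_2 = x^2.
G =
  [2, 0, 2/3]
  [0, 2/3, 0]
  [2/3, 0, 2/5],
b = (-22/3, -2/15, -14/5).
Solving gives a_0 = -3, a_1 = -1/5, a_2 = -2, so
  g(x) = -2*x^2 - x/5 - 3.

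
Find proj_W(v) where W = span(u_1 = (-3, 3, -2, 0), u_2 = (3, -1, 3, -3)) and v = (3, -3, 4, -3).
proj_W(v) = (294/73, -165/73, 521/146, -387/146)

Set up U = [u_1 | ... | u_2] ∈ R^(4×2). The projector onto W = col(U) is P = U (U^T U)^(-1) U^T.
Compute U^T U =
  [22, -18]
  [-18, 28],
and U^T v = (-26, 33).
Solve U^T U · c = U^T v for the coefficients: c = (-67/146, 129/146). The projection is proj_W(v) = U c.
Check: (v - proj_W(v)) · u_1 = 0  (should be 0).
Check: (v - proj_W(v)) · u_2 = 0  (should be 0).
Result: proj_W(v) = (294/73, -165/73, 521/146, -387/146).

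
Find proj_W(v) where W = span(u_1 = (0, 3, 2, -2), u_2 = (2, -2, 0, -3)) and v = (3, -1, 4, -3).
proj_W(v) = (2, -1/17, 22/17, -73/17)

Set up U = [u_1 | ... | u_2] ∈ R^(4×2). The projector onto W = col(U) is P = U (U^T U)^(-1) U^T.
Compute U^T U =
  [17, 0]
  [0, 17],
and U^T v = (11, 17).
Solve U^T U · c = U^T v for the coefficients: c = (11/17, 1). The projection is proj_W(v) = U c.
Check: (v - proj_W(v)) · u_1 = 0  (should be 0).
Check: (v - proj_W(v)) · u_2 = 0  (should be 0).
Result: proj_W(v) = (2, -1/17, 22/17, -73/17).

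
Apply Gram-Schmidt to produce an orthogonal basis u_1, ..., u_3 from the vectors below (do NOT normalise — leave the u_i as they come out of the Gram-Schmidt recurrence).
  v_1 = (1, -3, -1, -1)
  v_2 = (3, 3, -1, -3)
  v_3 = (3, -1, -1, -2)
Orthogonal basis:
  u_1 = (1, -3, -1, -1)
  u_2 = (19/6, 5/2, -7/6, -19/6)
  u_3 = (49/83, -5/83, 30/83, 34/83)

Apply the Gram-Schmidt recurrence
  u_1 = v_1
  u_i = v_i − Σ_{j<i} ((v_i · u_j) / (u_j · u_j)) · u_j.

Step by step this gives:
  u_1 = (1, -3, -1, -1)
  u_2 = (19/6, 5/2, -7/6, -19/6)
  u_3 = (49/83, -5/83, 30/83, 34/83)

Orthogonality check:
  u_2 · u_1 = 0 (should be 0)
  u_3 · u_1 = 0 (should be 0)
  u_3 · u_2 = 0 (should be 0)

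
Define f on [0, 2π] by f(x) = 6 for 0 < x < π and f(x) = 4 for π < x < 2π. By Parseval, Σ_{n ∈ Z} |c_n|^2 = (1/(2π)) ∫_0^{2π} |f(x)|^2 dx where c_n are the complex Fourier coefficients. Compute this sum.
Σ |c_n|^2 = 26

Parseval equates the L^2 energy of f (normalised by 1/(2π)) with the ℓ^2 sum of its Fourier coefficients: (1/(2π)) ∫_0^{2π} |f|^2 = Σ |c_n|^2.
Compute the left side: (1/(2π)) [∫_0^π 6^2 dx + ∫_π^{2π} 4^2 dx] = (1/(2π)) · (36π + 16π) = (36 + 16)/2 = 26.
So Σ_{n ∈ Z} |c_n|^2 = 26.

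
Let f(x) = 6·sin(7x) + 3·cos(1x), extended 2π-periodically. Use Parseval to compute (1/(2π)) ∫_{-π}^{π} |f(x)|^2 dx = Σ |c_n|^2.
Σ |c_n|^2 = 45/2

Expand |f|^2 and use orthogonality of {sin(nx), cos(mx)} on [-π, π]:
  ∫_{-π}^{π} sin(nx)^2 dx = π, ∫ cos(mx)^2 dx = π, and cross terms integrate to 0.
So ∫_{-π}^{π} f(x)^2 dx = 6^2 · π + 3^2 · π = (36 + 9)π.
Divide by 2π: (36 + 9)/2 = 45/2.
By Parseval, this equals Σ |c_n|^2.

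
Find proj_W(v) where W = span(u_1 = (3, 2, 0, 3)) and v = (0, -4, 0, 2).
proj_W(v) = (-3/11, -2/11, 0, -3/11)

Set up U = [u_1 | ... | u_1] ∈ R^(4×1). The projector onto W = col(U) is P = U (U^T U)^(-1) U^T.
Compute U^T U =
  [22],
and U^T v = (-2).
Solve U^T U · c = U^T v for the coefficients: c = (-1/11). The projection is proj_W(v) = U c.
Check: (v - proj_W(v)) · u_1 = 0  (should be 0).
Result: proj_W(v) = (-3/11, -2/11, 0, -3/11).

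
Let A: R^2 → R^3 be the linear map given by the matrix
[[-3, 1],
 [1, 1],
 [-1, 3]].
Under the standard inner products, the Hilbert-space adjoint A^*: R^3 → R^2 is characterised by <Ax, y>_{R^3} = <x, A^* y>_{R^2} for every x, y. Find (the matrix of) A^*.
A^* = A^T =
[[-3, 1, -1],
 [1, 1, 3]]

For real matrices with standard dot products, the defining identity <Ax, y> = <x, A^* y> gives (Ax)^T y = x^T (A^*) y, i.e. x^T A^T y = x^T (A^*) y. Since this holds for all x, y, we must have A^* = A^T. Therefore
A^* =
[[-3, 1, -1],
 [1, 1, 3]].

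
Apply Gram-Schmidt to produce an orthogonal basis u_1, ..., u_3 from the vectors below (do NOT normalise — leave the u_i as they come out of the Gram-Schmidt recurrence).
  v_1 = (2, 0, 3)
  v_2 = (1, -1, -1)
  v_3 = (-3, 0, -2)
Orthogonal basis:
  u_1 = (2, 0, 3)
  u_2 = (15/13, -1, -10/13)
  u_3 = (-15/38, -25/38, 5/19)

Apply the Gram-Schmidt recurrence
  u_1 = v_1
  u_i = v_i − Σ_{j<i} ((v_i · u_j) / (u_j · u_j)) · u_j.

Step by step this gives:
  u_1 = (2, 0, 3)
  u_2 = (15/13, -1, -10/13)
  u_3 = (-15/38, -25/38, 5/19)

Orthogonality check:
  u_2 · u_1 = 0 (should be 0)
  u_3 · u_1 = 0 (should be 0)
  u_3 · u_2 = 0 (should be 0)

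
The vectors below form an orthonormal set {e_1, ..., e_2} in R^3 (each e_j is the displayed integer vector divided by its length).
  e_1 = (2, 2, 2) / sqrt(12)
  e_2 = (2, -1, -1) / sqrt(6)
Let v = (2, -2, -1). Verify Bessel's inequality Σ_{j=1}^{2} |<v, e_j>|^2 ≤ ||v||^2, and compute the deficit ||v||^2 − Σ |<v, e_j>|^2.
Σ |<v, e_j>|^2 = 17/2; ||v||^2 = 9; deficit = 1/2

Write each e_j = u_j / sqrt(<u_j, u_j>) where u_j is the displayed integer vector. Then <v, e_j> = <v, u_j> / sqrt(<u_j, u_j>), so |<v, e_j>|^2 = <v, u_j>^2 / <u_j, u_j>.
Coefficients: <v, e_1> = -2/sqrt(12), <v, e_2> = 7/sqrt(6).
Square and sum: Σ |<v, e_j>|^2 = 17/2.
Compute ||v||^2 = v·v = 9.
Deficit = 9 − 17/2 = 1/2 ≥ 0, confirming Bessel's inequality. (The deficit equals ||v − Σ <v,e_j> e_j||^2, the squared distance from v to span{e_j}.)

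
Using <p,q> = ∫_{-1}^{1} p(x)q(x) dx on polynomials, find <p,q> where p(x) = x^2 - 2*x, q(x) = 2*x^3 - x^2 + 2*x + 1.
<p,q> = -4

Expand the product: p(x)·q(x) = 2*x^5 - 5*x^4 + 4*x^3 - 3*x^2 - 2*x.
∫_{-1}^{1} of each monomial x^k gives [2/(k+1) if k even, 0 if k odd]. Integrating term-by-term (or equivalently evaluating the antiderivative F(x) = x^6/3 - x^5 + x^4 - x^3 - x^2 at the endpoints):
  F(1) − F(−1) = -5/3 − (7/3) = -4.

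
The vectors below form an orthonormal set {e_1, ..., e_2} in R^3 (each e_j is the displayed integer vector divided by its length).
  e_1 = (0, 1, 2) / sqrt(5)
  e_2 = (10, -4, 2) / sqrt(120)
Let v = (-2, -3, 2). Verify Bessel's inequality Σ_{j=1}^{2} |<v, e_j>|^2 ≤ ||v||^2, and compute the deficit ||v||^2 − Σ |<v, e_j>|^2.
Σ |<v, e_j>|^2 = 1/3; ||v||^2 = 17; deficit = 50/3

Write each e_j = u_j / sqrt(<u_j, u_j>) where u_j is the displayed integer vector. Then <v, e_j> = <v, u_j> / sqrt(<u_j, u_j>), so |<v, e_j>|^2 = <v, u_j>^2 / <u_j, u_j>.
Coefficients: <v, e_1> = 1/sqrt(5), <v, e_2> = -4/sqrt(120).
Square and sum: Σ |<v, e_j>|^2 = 1/3.
Compute ||v||^2 = v·v = 17.
Deficit = 17 − 1/3 = 50/3 ≥ 0, confirming Bessel's inequality. (The deficit equals ||v − Σ <v,e_j> e_j||^2, the squared distance from v to span{e_j}.)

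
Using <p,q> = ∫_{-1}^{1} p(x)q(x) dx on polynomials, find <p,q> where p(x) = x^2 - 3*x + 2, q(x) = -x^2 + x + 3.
<p,q> = 154/15

Expand the product: p(x)·q(x) = -x^4 + 4*x^3 - 2*x^2 - 7*x + 6.
∫_{-1}^{1} of each monomial x^k gives [2/(k+1) if k even, 0 if k odd]. Integrating term-by-term (or equivalently evaluating the antiderivative F(x) = -x^5/5 + x^4 - 2*x^3/3 - 7*x^2/2 + 6*x at the endpoints):
  F(1) − F(−1) = 79/30 − (-229/30) = 154/15.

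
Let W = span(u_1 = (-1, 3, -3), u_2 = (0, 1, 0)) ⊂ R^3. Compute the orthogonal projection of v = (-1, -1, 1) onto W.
proj_W(v) = (1/5, -1, 3/5)

Set up U = [u_1 | ... | u_2] ∈ R^(3×2). The projector onto W = col(U) is P = U (U^T U)^(-1) U^T.
Compute U^T U =
  [19, 3]
  [3, 1],
and U^T v = (-5, -1).
Solve U^T U · c = U^T v for the coefficients: c = (-1/5, -2/5). The projection is proj_W(v) = U c.
Check: (v - proj_W(v)) · u_1 = 0  (should be 0).
Check: (v - proj_W(v)) · u_2 = 0  (should be 0).
Result: proj_W(v) = (1/5, -1, 3/5).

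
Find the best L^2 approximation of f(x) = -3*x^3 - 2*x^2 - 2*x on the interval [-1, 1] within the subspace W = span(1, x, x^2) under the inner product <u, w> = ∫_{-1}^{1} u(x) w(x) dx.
g(x) = -2*x^2 - 19*x/5

The best approximation g ∈ W is the orthogonal projection of f onto W. Writing g = a_0 + a_1 x + a_2 x^2, the coefficients solve the normal equations G · a = b where
  G_{ij} = <φ_i, φ_j> and b_i = <f, φ_i>, with φ_0 = 1, φ_1 = x, φ_2 = x^2.
G =
  [2, 0, 2/3]
  [0, 2/3, 0]
  [2/3, 0, 2/5],
b = (-4/3, -38/15, -4/5).
Solving gives a_0 = 0, a_1 = -19/5, a_2 = -2, so
  g(x) = -2*x^2 - 19*x/5.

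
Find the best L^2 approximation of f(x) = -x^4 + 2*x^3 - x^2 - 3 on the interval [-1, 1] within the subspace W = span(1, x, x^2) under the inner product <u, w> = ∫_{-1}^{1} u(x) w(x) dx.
g(x) = -13*x^2/7 + 6*x/5 - 102/35

The best approximation g ∈ W is the orthogonal projection of f onto W. Writing g = a_0 + a_1 x + a_2 x^2, the coefficients solve the normal equations G · a = b where
  G_{ij} = <φ_i, φ_j> and b_i = <f, φ_i>, with φ_0 = 1, φ_1 = x, φ_2 = x^2.
G =
  [2, 0, 2/3]
  [0, 2/3, 0]
  [2/3, 0, 2/5],
b = (-106/15, 4/5, -94/35).
Solving gives a_0 = -102/35, a_1 = 6/5, a_2 = -13/7, so
  g(x) = -13*x^2/7 + 6*x/5 - 102/35.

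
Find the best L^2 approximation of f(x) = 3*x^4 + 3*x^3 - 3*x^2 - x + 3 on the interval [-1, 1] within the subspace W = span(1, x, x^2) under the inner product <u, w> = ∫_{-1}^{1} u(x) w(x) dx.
g(x) = -3*x^2/7 + 4*x/5 + 96/35

The best approximation g ∈ W is the orthogonal projection of f onto W. Writing g = a_0 + a_1 x + a_2 x^2, the coefficients solve the normal equations G · a = b where
  G_{ij} = <φ_i, φ_j> and b_i = <f, φ_i>, with φ_0 = 1, φ_1 = x, φ_2 = x^2.
G =
  [2, 0, 2/3]
  [0, 2/3, 0]
  [2/3, 0, 2/5],
b = (26/5, 8/15, 58/35).
Solving gives a_0 = 96/35, a_1 = 4/5, a_2 = -3/7, so
  g(x) = -3*x^2/7 + 4*x/5 + 96/35.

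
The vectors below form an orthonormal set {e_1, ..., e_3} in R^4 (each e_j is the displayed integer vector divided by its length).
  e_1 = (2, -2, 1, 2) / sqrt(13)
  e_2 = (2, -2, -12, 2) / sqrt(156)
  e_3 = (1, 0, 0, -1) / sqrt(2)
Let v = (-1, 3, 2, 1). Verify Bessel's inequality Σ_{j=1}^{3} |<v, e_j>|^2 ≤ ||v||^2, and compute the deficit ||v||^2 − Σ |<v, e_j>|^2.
Σ |<v, e_j>|^2 = 9; ||v||^2 = 15; deficit = 6

Write each e_j = u_j / sqrt(<u_j, u_j>) where u_j is the displayed integer vector. Then <v, e_j> = <v, u_j> / sqrt(<u_j, u_j>), so |<v, e_j>|^2 = <v, u_j>^2 / <u_j, u_j>.
Coefficients: <v, e_1> = -4/sqrt(13), <v, e_2> = -30/sqrt(156), <v, e_3> = -2/sqrt(2).
Square and sum: Σ |<v, e_j>|^2 = 9.
Compute ||v||^2 = v·v = 15.
Deficit = 15 − 9 = 6 ≥ 0, confirming Bessel's inequality. (The deficit equals ||v − Σ <v,e_j> e_j||^2, the squared distance from v to span{e_j}.)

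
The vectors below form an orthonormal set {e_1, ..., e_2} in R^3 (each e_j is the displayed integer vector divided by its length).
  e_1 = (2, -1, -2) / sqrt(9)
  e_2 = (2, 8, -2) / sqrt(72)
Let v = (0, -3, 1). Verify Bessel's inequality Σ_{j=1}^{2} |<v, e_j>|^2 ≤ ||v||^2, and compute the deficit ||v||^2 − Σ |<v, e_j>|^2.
Σ |<v, e_j>|^2 = 19/2; ||v||^2 = 10; deficit = 1/2

Write each e_j = u_j / sqrt(<u_j, u_j>) where u_j is the displayed integer vector. Then <v, e_j> = <v, u_j> / sqrt(<u_j, u_j>), so |<v, e_j>|^2 = <v, u_j>^2 / <u_j, u_j>.
Coefficients: <v, e_1> = 1/sqrt(9), <v, e_2> = -26/sqrt(72).
Square and sum: Σ |<v, e_j>|^2 = 19/2.
Compute ||v||^2 = v·v = 10.
Deficit = 10 − 19/2 = 1/2 ≥ 0, confirming Bessel's inequality. (The deficit equals ||v − Σ <v,e_j> e_j||^2, the squared distance from v to span{e_j}.)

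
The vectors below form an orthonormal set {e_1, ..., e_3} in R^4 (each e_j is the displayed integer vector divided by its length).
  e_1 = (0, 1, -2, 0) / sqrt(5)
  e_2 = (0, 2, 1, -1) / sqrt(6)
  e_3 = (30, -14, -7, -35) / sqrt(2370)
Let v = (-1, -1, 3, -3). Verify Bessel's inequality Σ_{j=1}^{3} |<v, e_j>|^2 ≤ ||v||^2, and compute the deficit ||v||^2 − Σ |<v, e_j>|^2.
Σ |<v, e_j>|^2 = 1139/79; ||v||^2 = 20; deficit = 441/79

Write each e_j = u_j / sqrt(<u_j, u_j>) where u_j is the displayed integer vector. Then <v, e_j> = <v, u_j> / sqrt(<u_j, u_j>), so |<v, e_j>|^2 = <v, u_j>^2 / <u_j, u_j>.
Coefficients: <v, e_1> = -7/sqrt(5), <v, e_2> = 4/sqrt(6), <v, e_3> = 68/sqrt(2370).
Square and sum: Σ |<v, e_j>|^2 = 1139/79.
Compute ||v||^2 = v·v = 20.
Deficit = 20 − 1139/79 = 441/79 ≥ 0, confirming Bessel's inequality. (The deficit equals ||v − Σ <v,e_j> e_j||^2, the squared distance from v to span{e_j}.)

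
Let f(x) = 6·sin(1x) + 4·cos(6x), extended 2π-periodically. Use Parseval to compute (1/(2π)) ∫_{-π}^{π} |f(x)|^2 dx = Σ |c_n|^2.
Σ |c_n|^2 = 26

Expand |f|^2 and use orthogonality of {sin(nx), cos(mx)} on [-π, π]:
  ∫_{-π}^{π} sin(nx)^2 dx = π, ∫ cos(mx)^2 dx = π, and cross terms integrate to 0.
So ∫_{-π}^{π} f(x)^2 dx = 6^2 · π + 4^2 · π = (36 + 16)π.
Divide by 2π: (36 + 16)/2 = 26.
By Parseval, this equals Σ |c_n|^2.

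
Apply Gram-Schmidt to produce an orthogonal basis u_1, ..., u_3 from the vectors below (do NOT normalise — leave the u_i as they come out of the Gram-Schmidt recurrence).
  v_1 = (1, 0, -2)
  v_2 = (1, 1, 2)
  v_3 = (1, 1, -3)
Orthogonal basis:
  u_1 = (1, 0, -2)
  u_2 = (8/5, 1, 4/5)
  u_3 = (-10/21, 20/21, -5/21)

Apply the Gram-Schmidt recurrence
  u_1 = v_1
  u_i = v_i − Σ_{j<i} ((v_i · u_j) / (u_j · u_j)) · u_j.

Step by step this gives:
  u_1 = (1, 0, -2)
  u_2 = (8/5, 1, 4/5)
  u_3 = (-10/21, 20/21, -5/21)

Orthogonality check:
  u_2 · u_1 = 0 (should be 0)
  u_3 · u_1 = 0 (should be 0)
  u_3 · u_2 = 0 (should be 0)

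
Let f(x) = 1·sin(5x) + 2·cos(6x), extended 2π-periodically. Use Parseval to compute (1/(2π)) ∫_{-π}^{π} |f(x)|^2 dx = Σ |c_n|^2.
Σ |c_n|^2 = 5/2

Expand |f|^2 and use orthogonality of {sin(nx), cos(mx)} on [-π, π]:
  ∫_{-π}^{π} sin(nx)^2 dx = π, ∫ cos(mx)^2 dx = π, and cross terms integrate to 0.
So ∫_{-π}^{π} f(x)^2 dx = 1^2 · π + 2^2 · π = (1 + 4)π.
Divide by 2π: (1 + 4)/2 = 5/2.
By Parseval, this equals Σ |c_n|^2.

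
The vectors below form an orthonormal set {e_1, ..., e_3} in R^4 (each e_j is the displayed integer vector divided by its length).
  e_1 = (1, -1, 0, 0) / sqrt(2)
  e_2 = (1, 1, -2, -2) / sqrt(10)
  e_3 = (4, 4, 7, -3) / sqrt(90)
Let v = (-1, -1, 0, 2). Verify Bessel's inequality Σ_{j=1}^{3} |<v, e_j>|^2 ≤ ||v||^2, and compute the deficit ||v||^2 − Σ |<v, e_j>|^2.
Σ |<v, e_j>|^2 = 52/9; ||v||^2 = 6; deficit = 2/9

Write each e_j = u_j / sqrt(<u_j, u_j>) where u_j is the displayed integer vector. Then <v, e_j> = <v, u_j> / sqrt(<u_j, u_j>), so |<v, e_j>|^2 = <v, u_j>^2 / <u_j, u_j>.
Coefficients: <v, e_1> = 0/sqrt(2), <v, e_2> = -6/sqrt(10), <v, e_3> = -14/sqrt(90).
Square and sum: Σ |<v, e_j>|^2 = 52/9.
Compute ||v||^2 = v·v = 6.
Deficit = 6 − 52/9 = 2/9 ≥ 0, confirming Bessel's inequality. (The deficit equals ||v − Σ <v,e_j> e_j||^2, the squared distance from v to span{e_j}.)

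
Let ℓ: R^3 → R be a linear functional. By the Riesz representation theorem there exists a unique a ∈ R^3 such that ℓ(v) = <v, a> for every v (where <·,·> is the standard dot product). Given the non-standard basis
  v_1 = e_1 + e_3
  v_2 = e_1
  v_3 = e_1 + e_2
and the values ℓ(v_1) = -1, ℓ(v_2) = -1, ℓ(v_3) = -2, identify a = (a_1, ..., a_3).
a = (-1, -1, 0)

Write a = (a_1, ..., a_3) in the standard basis. For each basis vector v_i, ℓ(v_i) = <v_i, a> is a linear equation in the a_j's. Collect the n equations into a matrix system V a = ℓ, where row i of V is v_i (expressed in the standard basis). Since V is invertible (lower-triangular with 1s on the diagonal, up to permutation), solve by back-substitution:
  V =
[[1, 0, 1],
 [1, 0, 0],
 [1, 1, 0]]
  V a = (-1, -1, -2)
Solving gives a = (-1, -1, 0).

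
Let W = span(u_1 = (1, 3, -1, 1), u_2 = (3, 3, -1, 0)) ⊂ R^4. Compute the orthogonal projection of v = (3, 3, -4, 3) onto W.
proj_W(v) = (126/59, 276/59, -92/59, 75/59)

Set up U = [u_1 | ... | u_2] ∈ R^(4×2). The projector onto W = col(U) is P = U (U^T U)^(-1) U^T.
Compute U^T U =
  [12, 13]
  [13, 19],
and U^T v = (19, 22).
Solve U^T U · c = U^T v for the coefficients: c = (75/59, 17/59). The projection is proj_W(v) = U c.
Check: (v - proj_W(v)) · u_1 = 0  (should be 0).
Check: (v - proj_W(v)) · u_2 = 0  (should be 0).
Result: proj_W(v) = (126/59, 276/59, -92/59, 75/59).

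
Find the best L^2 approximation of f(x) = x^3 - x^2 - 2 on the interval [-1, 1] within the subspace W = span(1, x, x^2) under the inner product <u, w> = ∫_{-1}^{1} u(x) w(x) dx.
g(x) = -x^2 + 3*x/5 - 2

The best approximation g ∈ W is the orthogonal projection of f onto W. Writing g = a_0 + a_1 x + a_2 x^2, the coefficients solve the normal equations G · a = b where
  G_{ij} = <φ_i, φ_j> and b_i = <f, φ_i>, with φ_0 = 1, φ_1 = x, φ_2 = x^2.
G =
  [2, 0, 2/3]
  [0, 2/3, 0]
  [2/3, 0, 2/5],
b = (-14/3, 2/5, -26/15).
Solving gives a_0 = -2, a_1 = 3/5, a_2 = -1, so
  g(x) = -x^2 + 3*x/5 - 2.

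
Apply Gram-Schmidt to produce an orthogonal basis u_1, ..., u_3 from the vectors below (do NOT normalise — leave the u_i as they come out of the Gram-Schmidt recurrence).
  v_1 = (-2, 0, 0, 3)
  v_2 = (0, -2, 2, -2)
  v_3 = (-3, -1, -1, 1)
Orthogonal basis:
  u_1 = (-2, 0, 0, 3)
  u_2 = (-12/13, -2, 2, -8/13)
  u_3 = (-7/5, -8/15, -22/15, -14/15)

Apply the Gram-Schmidt recurrence
  u_1 = v_1
  u_i = v_i − Σ_{j<i} ((v_i · u_j) / (u_j · u_j)) · u_j.

Step by step this gives:
  u_1 = (-2, 0, 0, 3)
  u_2 = (-12/13, -2, 2, -8/13)
  u_3 = (-7/5, -8/15, -22/15, -14/15)

Orthogonality check:
  u_2 · u_1 = 0 (should be 0)
  u_3 · u_1 = 0 (should be 0)
  u_3 · u_2 = 0 (should be 0)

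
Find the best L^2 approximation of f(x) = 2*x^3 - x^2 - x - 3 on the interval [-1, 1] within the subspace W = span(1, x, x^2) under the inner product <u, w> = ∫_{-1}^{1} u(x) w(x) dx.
g(x) = -x^2 + x/5 - 3

The best approximation g ∈ W is the orthogonal projection of f onto W. Writing g = a_0 + a_1 x + a_2 x^2, the coefficients solve the normal equations G · a = b where
  G_{ij} = <φ_i, φ_j> and b_i = <f, φ_i>, with φ_0 = 1, φ_1 = x, φ_2 = x^2.
G =
  [2, 0, 2/3]
  [0, 2/3, 0]
  [2/3, 0, 2/5],
b = (-20/3, 2/15, -12/5).
Solving gives a_0 = -3, a_1 = 1/5, a_2 = -1, so
  g(x) = -x^2 + x/5 - 3.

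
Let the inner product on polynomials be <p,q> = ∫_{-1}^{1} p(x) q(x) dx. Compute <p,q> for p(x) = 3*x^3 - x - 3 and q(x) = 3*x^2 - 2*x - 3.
<p,q> = 164/15

Expand the product: p(x)·q(x) = 9*x^5 - 6*x^4 - 12*x^3 - 7*x^2 + 9*x + 9.
∫_{-1}^{1} of each monomial x^k gives [2/(k+1) if k even, 0 if k odd]. Integrating term-by-term (or equivalently evaluating the antiderivative F(x) = 3*x^6/2 - 6*x^5/5 - 3*x^4 - 7*x^3/3 + 9*x^2/2 + 9*x at the endpoints):
  F(1) − F(−1) = 127/15 − (-37/15) = 164/15.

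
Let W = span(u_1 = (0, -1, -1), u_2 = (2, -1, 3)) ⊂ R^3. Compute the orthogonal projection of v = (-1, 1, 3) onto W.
proj_W(v) = (1/3, 5/3, 7/3)

Set up U = [u_1 | ... | u_2] ∈ R^(3×2). The projector onto W = col(U) is P = U (U^T U)^(-1) U^T.
Compute U^T U =
  [2, -2]
  [-2, 14],
and U^T v = (-4, 6).
Solve U^T U · c = U^T v for the coefficients: c = (-11/6, 1/6). The projection is proj_W(v) = U c.
Check: (v - proj_W(v)) · u_1 = 0  (should be 0).
Check: (v - proj_W(v)) · u_2 = 0  (should be 0).
Result: proj_W(v) = (1/3, 5/3, 7/3).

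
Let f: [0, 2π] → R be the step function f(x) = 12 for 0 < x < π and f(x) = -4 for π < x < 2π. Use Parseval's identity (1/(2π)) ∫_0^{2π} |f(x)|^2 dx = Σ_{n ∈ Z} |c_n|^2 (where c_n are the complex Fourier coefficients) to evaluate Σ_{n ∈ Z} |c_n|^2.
Σ |c_n|^2 = 80

Parseval equates the L^2 energy of f (normalised by 1/(2π)) with the ℓ^2 sum of its Fourier coefficients: (1/(2π)) ∫_0^{2π} |f|^2 = Σ |c_n|^2.
Compute the left side: (1/(2π)) [∫_0^π 12^2 dx + ∫_π^{2π} (-4)^2 dx] = (1/(2π)) · (144π + 16π) = (144 + 16)/2 = 80.
So Σ_{n ∈ Z} |c_n|^2 = 80.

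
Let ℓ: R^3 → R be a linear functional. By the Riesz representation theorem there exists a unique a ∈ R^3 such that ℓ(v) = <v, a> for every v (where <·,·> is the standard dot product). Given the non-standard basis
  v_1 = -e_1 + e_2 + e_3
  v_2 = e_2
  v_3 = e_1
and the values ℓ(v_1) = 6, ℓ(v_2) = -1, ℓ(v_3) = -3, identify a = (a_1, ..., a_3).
a = (-3, -1, 4)

Write a = (a_1, ..., a_3) in the standard basis. For each basis vector v_i, ℓ(v_i) = <v_i, a> is a linear equation in the a_j's. Collect the n equations into a matrix system V a = ℓ, where row i of V is v_i (expressed in the standard basis). Since V is invertible (lower-triangular with 1s on the diagonal, up to permutation), solve by back-substitution:
  V =
[[-1, 1, 1],
 [0, 1, 0],
 [1, 0, 0]]
  V a = (6, -1, -3)
Solving gives a = (-3, -1, 4).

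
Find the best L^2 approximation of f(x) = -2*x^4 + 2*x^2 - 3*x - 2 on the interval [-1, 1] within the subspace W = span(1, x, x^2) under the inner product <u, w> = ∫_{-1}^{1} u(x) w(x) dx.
g(x) = 2*x^2/7 - 3*x - 64/35

The best approximation g ∈ W is the orthogonal projection of f onto W. Writing g = a_0 + a_1 x + a_2 x^2, the coefficients solve the normal equations G · a = b where
  G_{ij} = <φ_i, φ_j> and b_i = <f, φ_i>, with φ_0 = 1, φ_1 = x, φ_2 = x^2.
G =
  [2, 0, 2/3]
  [0, 2/3, 0]
  [2/3, 0, 2/5],
b = (-52/15, -2, -116/105).
Solving gives a_0 = -64/35, a_1 = -3, a_2 = 2/7, so
  g(x) = 2*x^2/7 - 3*x - 64/35.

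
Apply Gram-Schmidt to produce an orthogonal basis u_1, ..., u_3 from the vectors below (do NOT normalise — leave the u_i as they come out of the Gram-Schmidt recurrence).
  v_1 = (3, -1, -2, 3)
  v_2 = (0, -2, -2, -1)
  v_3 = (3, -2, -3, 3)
Orthogonal basis:
  u_1 = (3, -1, -2, 3)
  u_2 = (-9/23, -43/23, -40/23, -32/23)
  u_3 = (-5/22, -17/198, -1/99, 19/99)

Apply the Gram-Schmidt recurrence
  u_1 = v_1
  u_i = v_i − Σ_{j<i} ((v_i · u_j) / (u_j · u_j)) · u_j.

Step by step this gives:
  u_1 = (3, -1, -2, 3)
  u_2 = (-9/23, -43/23, -40/23, -32/23)
  u_3 = (-5/22, -17/198, -1/99, 19/99)

Orthogonality check:
  u_2 · u_1 = 0 (should be 0)
  u_3 · u_1 = 0 (should be 0)
  u_3 · u_2 = 0 (should be 0)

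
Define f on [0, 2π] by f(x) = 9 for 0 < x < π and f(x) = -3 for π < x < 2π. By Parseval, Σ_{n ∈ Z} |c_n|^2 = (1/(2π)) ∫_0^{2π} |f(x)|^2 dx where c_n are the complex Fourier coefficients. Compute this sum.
Σ |c_n|^2 = 45

Parseval equates the L^2 energy of f (normalised by 1/(2π)) with the ℓ^2 sum of its Fourier coefficients: (1/(2π)) ∫_0^{2π} |f|^2 = Σ |c_n|^2.
Compute the left side: (1/(2π)) [∫_0^π 9^2 dx + ∫_π^{2π} (-3)^2 dx] = (1/(2π)) · (81π + 9π) = (81 + 9)/2 = 45.
So Σ_{n ∈ Z} |c_n|^2 = 45.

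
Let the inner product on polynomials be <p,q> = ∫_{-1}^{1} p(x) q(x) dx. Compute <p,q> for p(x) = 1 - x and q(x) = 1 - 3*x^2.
<p,q> = 0

Expand the product: p(x)·q(x) = 3*x^3 - 3*x^2 - x + 1.
∫_{-1}^{1} of each monomial x^k gives [2/(k+1) if k even, 0 if k odd]. Integrating term-by-term (or equivalently evaluating the antiderivative F(x) = 3*x^4/4 - x^3 - x^2/2 + x at the endpoints):
  F(1) − F(−1) = 1/4 − (1/4) = 0.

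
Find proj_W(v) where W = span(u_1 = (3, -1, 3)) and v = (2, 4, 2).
proj_W(v) = (24/19, -8/19, 24/19)

Set up U = [u_1 | ... | u_1] ∈ R^(3×1). The projector onto W = col(U) is P = U (U^T U)^(-1) U^T.
Compute U^T U =
  [19],
and U^T v = (8).
Solve U^T U · c = U^T v for the coefficients: c = (8/19). The projection is proj_W(v) = U c.
Check: (v - proj_W(v)) · u_1 = 0  (should be 0).
Result: proj_W(v) = (24/19, -8/19, 24/19).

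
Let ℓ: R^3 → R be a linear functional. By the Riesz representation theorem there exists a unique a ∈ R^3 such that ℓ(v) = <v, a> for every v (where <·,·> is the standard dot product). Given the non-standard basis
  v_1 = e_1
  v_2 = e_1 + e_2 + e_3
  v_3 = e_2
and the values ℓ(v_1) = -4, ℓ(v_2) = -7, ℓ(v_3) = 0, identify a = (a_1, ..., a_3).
a = (-4, 0, -3)

Write a = (a_1, ..., a_3) in the standard basis. For each basis vector v_i, ℓ(v_i) = <v_i, a> is a linear equation in the a_j's. Collect the n equations into a matrix system V a = ℓ, where row i of V is v_i (expressed in the standard basis). Since V is invertible (lower-triangular with 1s on the diagonal, up to permutation), solve by back-substitution:
  V =
[[1, 0, 0],
 [1, 1, 1],
 [0, 1, 0]]
  V a = (-4, -7, 0)
Solving gives a = (-4, 0, -3).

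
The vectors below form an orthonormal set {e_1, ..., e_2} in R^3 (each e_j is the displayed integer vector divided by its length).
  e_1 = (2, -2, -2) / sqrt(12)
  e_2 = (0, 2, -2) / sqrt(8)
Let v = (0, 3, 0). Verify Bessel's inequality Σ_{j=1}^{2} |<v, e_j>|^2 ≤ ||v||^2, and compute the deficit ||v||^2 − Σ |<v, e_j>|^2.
Σ |<v, e_j>|^2 = 15/2; ||v||^2 = 9; deficit = 3/2

Write each e_j = u_j / sqrt(<u_j, u_j>) where u_j is the displayed integer vector. Then <v, e_j> = <v, u_j> / sqrt(<u_j, u_j>), so |<v, e_j>|^2 = <v, u_j>^2 / <u_j, u_j>.
Coefficients: <v, e_1> = -6/sqrt(12), <v, e_2> = 6/sqrt(8).
Square and sum: Σ |<v, e_j>|^2 = 15/2.
Compute ||v||^2 = v·v = 9.
Deficit = 9 − 15/2 = 3/2 ≥ 0, confirming Bessel's inequality. (The deficit equals ||v − Σ <v,e_j> e_j||^2, the squared distance from v to span{e_j}.)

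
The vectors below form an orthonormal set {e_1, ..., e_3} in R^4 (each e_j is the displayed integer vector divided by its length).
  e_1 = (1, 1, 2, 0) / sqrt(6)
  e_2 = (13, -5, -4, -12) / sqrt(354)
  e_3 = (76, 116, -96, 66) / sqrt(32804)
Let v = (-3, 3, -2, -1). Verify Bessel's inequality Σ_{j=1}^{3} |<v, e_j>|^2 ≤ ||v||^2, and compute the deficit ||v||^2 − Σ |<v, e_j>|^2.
Σ |<v, e_j>|^2 = 1081/139; ||v||^2 = 23; deficit = 2116/139

Write each e_j = u_j / sqrt(<u_j, u_j>) where u_j is the displayed integer vector. Then <v, e_j> = <v, u_j> / sqrt(<u_j, u_j>), so |<v, e_j>|^2 = <v, u_j>^2 / <u_j, u_j>.
Coefficients: <v, e_1> = -4/sqrt(6), <v, e_2> = -34/sqrt(354), <v, e_3> = 246/sqrt(32804).
Square and sum: Σ |<v, e_j>|^2 = 1081/139.
Compute ||v||^2 = v·v = 23.
Deficit = 23 − 1081/139 = 2116/139 ≥ 0, confirming Bessel's inequality. (The deficit equals ||v − Σ <v,e_j> e_j||^2, the squared distance from v to span{e_j}.)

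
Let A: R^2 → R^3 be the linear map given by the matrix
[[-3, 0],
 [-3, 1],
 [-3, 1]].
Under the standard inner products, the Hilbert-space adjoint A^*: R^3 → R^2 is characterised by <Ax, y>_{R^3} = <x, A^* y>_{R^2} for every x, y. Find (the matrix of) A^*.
A^* = A^T =
[[-3, -3, -3],
 [0, 1, 1]]

For real matrices with standard dot products, the defining identity <Ax, y> = <x, A^* y> gives (Ax)^T y = x^T (A^*) y, i.e. x^T A^T y = x^T (A^*) y. Since this holds for all x, y, we must have A^* = A^T. Therefore
A^* =
[[-3, -3, -3],
 [0, 1, 1]].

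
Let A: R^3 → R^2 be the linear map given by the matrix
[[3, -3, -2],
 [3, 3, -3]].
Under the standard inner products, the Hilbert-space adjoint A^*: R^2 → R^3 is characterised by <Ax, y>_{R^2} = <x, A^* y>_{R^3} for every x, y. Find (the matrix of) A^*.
A^* = A^T =
[[3, 3],
 [-3, 3],
 [-2, -3]]

For real matrices with standard dot products, the defining identity <Ax, y> = <x, A^* y> gives (Ax)^T y = x^T (A^*) y, i.e. x^T A^T y = x^T (A^*) y. Since this holds for all x, y, we must have A^* = A^T. Therefore
A^* =
[[3, 3],
 [-3, 3],
 [-2, -3]].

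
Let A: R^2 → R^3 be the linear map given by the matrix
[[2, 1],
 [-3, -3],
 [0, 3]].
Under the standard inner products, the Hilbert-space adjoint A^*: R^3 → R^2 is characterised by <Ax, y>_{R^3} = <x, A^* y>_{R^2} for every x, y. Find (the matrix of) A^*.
A^* = A^T =
[[2, -3, 0],
 [1, -3, 3]]

For real matrices with standard dot products, the defining identity <Ax, y> = <x, A^* y> gives (Ax)^T y = x^T (A^*) y, i.e. x^T A^T y = x^T (A^*) y. Since this holds for all x, y, we must have A^* = A^T. Therefore
A^* =
[[2, -3, 0],
 [1, -3, 3]].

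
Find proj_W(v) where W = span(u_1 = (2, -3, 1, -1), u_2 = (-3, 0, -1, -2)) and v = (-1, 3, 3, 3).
proj_W(v) = (67/185, 552/185, -39/185, 474/185)

Set up U = [u_1 | ... | u_2] ∈ R^(4×2). The projector onto W = col(U) is P = U (U^T U)^(-1) U^T.
Compute U^T U =
  [15, -5]
  [-5, 14],
and U^T v = (-11, -6).
Solve U^T U · c = U^T v for the coefficients: c = (-184/185, -29/37). The projection is proj_W(v) = U c.
Check: (v - proj_W(v)) · u_1 = 0  (should be 0).
Check: (v - proj_W(v)) · u_2 = 0  (should be 0).
Result: proj_W(v) = (67/185, 552/185, -39/185, 474/185).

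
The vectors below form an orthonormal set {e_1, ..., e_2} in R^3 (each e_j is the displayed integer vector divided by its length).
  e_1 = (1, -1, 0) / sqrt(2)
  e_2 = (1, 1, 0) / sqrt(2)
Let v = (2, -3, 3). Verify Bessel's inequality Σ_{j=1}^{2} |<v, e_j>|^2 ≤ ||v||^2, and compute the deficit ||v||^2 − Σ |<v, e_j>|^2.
Σ |<v, e_j>|^2 = 13; ||v||^2 = 22; deficit = 9

Write each e_j = u_j / sqrt(<u_j, u_j>) where u_j is the displayed integer vector. Then <v, e_j> = <v, u_j> / sqrt(<u_j, u_j>), so |<v, e_j>|^2 = <v, u_j>^2 / <u_j, u_j>.
Coefficients: <v, e_1> = 5/sqrt(2), <v, e_2> = -1/sqrt(2).
Square and sum: Σ |<v, e_j>|^2 = 13.
Compute ||v||^2 = v·v = 22.
Deficit = 22 − 13 = 9 ≥ 0, confirming Bessel's inequality. (The deficit equals ||v − Σ <v,e_j> e_j||^2, the squared distance from v to span{e_j}.)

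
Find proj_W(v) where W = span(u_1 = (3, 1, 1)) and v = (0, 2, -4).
proj_W(v) = (-6/11, -2/11, -2/11)

Set up U = [u_1 | ... | u_1] ∈ R^(3×1). The projector onto W = col(U) is P = U (U^T U)^(-1) U^T.
Compute U^T U =
  [11],
and U^T v = (-2).
Solve U^T U · c = U^T v for the coefficients: c = (-2/11). The projection is proj_W(v) = U c.
Check: (v - proj_W(v)) · u_1 = 0  (should be 0).
Result: proj_W(v) = (-6/11, -2/11, -2/11).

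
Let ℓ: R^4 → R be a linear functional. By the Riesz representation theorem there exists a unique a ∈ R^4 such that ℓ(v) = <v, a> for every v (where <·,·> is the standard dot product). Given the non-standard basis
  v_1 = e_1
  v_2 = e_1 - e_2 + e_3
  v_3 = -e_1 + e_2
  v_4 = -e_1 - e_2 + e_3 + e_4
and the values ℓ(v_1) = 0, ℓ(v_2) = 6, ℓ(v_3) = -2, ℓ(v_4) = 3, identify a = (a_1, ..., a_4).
a = (0, -2, 4, -3)

Write a = (a_1, ..., a_4) in the standard basis. For each basis vector v_i, ℓ(v_i) = <v_i, a> is a linear equation in the a_j's. Collect the n equations into a matrix system V a = ℓ, where row i of V is v_i (expressed in the standard basis). Since V is invertible (lower-triangular with 1s on the diagonal, up to permutation), solve by back-substitution:
  V =
[[1, 0, 0, 0],
 [1, -1, 1, 0],
 [-1, 1, 0, 0],
 [-1, -1, 1, 1]]
  V a = (0, 6, -2, 3)
Solving gives a = (0, -2, 4, -3).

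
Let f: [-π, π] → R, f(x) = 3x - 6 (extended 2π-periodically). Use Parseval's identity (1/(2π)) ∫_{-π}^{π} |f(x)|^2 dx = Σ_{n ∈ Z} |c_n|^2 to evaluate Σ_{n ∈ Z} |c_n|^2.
Σ |c_n|^2 = 3π^2 + 36

Expand and integrate term by term over [-π, π]:
  ∫ (3x)^2 dx = 9·(2π^3/3); ∫ 2·3·(-6)·x dx = 0 (odd integrand); ∫ (-6)^2 dx = 36·2π.
So (1/(2π)) ∫_{-π}^{π} (3x - 6)^2 dx = 9π^2/3 + 36 = 3π^2 + 36.
Parseval ⇒ Σ |c_n|^2 = 3π^2 + 36.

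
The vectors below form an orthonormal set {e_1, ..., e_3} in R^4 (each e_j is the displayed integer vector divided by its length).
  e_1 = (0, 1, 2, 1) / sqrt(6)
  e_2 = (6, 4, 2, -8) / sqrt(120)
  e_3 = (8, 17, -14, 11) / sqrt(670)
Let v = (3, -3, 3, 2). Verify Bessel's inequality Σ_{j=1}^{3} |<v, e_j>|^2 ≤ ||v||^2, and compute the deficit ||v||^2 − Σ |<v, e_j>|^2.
Σ |<v, e_j>|^2 = 509/67; ||v||^2 = 31; deficit = 1568/67

Write each e_j = u_j / sqrt(<u_j, u_j>) where u_j is the displayed integer vector. Then <v, e_j> = <v, u_j> / sqrt(<u_j, u_j>), so |<v, e_j>|^2 = <v, u_j>^2 / <u_j, u_j>.
Coefficients: <v, e_1> = 5/sqrt(6), <v, e_2> = -4/sqrt(120), <v, e_3> = -47/sqrt(670).
Square and sum: Σ |<v, e_j>|^2 = 509/67.
Compute ||v||^2 = v·v = 31.
Deficit = 31 − 509/67 = 1568/67 ≥ 0, confirming Bessel's inequality. (The deficit equals ||v − Σ <v,e_j> e_j||^2, the squared distance from v to span{e_j}.)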